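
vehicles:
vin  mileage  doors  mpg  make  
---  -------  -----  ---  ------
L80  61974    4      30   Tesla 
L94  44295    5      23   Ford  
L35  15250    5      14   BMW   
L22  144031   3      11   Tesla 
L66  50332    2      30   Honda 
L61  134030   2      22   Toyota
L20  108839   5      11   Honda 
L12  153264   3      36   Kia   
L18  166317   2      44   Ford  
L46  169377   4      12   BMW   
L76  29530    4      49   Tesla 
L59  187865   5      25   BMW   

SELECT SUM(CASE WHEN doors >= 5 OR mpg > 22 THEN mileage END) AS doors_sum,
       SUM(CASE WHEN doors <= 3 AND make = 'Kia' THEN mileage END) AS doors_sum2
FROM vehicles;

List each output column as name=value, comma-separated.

doors_sum=817666, doors_sum2=153264

[doors_sum: doors >= 5 OR mpg > 22]
vin=L80: ✓ → 61974
vin=L94: ✓ → 44295
vin=L35: ✓ → 15250
vin=L22: ✗
vin=L66: ✓ → 50332
vin=L61: ✗
vin=L20: ✓ → 108839
vin=L12: ✓ → 153264
vin=L18: ✓ → 166317
vin=L46: ✗
vin=L76: ✓ → 29530
vin=L59: ✓ → 187865
doors_sum = 61974 + 44295 + 15250 + 50332 + 108839 + 153264 + 166317 + 29530 + 187865 = 817666
—
[doors_sum2: doors <= 3 AND make = 'Kia']
vin=L80: ✗
vin=L94: ✗
vin=L35: ✗
vin=L22: ✗
vin=L66: ✗
vin=L61: ✗
vin=L20: ✗
vin=L12: ✓ → 153264
vin=L18: ✗
vin=L46: ✗
vin=L76: ✗
vin=L59: ✗
doors_sum2 = 153264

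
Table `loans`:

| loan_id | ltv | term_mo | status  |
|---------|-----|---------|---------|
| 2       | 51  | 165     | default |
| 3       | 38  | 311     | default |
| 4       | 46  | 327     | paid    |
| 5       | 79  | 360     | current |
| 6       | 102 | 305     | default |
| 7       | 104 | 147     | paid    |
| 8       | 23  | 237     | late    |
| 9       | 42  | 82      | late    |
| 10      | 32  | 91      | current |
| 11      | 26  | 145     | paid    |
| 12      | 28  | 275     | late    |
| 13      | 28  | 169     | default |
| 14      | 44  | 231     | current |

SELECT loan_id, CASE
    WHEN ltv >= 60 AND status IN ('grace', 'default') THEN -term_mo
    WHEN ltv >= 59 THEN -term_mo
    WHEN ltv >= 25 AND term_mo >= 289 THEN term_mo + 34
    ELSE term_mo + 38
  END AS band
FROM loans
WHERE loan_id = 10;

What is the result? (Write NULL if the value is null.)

loan_id = 10: ltv=32, term_mo=91, status=current.
ltv >= 60 AND status IN ('grace', 'default') → false
ltv >= 59 → false
ltv >= 25 AND term_mo >= 289 → false
No prior WHEN matched → ELSE → 129

129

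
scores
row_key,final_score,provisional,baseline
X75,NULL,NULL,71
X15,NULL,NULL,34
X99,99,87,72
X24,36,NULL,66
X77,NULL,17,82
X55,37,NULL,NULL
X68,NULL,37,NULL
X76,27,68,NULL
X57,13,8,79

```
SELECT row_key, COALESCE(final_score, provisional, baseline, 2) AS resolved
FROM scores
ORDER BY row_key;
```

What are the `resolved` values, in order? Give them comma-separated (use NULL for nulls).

row_key=X15: final_score=NULL, provisional=NULL, baseline=34 → 34
row_key=X24: final_score=36 → 36
row_key=X55: final_score=37 → 37
row_key=X57: final_score=13 → 13
row_key=X68: final_score=NULL, provisional=37 → 37
row_key=X75: final_score=NULL, provisional=NULL, baseline=71 → 71
row_key=X76: final_score=27 → 27
row_key=X77: final_score=NULL, provisional=17 → 17
row_key=X99: final_score=99 → 99

34, 36, 37, 13, 37, 71, 27, 17, 99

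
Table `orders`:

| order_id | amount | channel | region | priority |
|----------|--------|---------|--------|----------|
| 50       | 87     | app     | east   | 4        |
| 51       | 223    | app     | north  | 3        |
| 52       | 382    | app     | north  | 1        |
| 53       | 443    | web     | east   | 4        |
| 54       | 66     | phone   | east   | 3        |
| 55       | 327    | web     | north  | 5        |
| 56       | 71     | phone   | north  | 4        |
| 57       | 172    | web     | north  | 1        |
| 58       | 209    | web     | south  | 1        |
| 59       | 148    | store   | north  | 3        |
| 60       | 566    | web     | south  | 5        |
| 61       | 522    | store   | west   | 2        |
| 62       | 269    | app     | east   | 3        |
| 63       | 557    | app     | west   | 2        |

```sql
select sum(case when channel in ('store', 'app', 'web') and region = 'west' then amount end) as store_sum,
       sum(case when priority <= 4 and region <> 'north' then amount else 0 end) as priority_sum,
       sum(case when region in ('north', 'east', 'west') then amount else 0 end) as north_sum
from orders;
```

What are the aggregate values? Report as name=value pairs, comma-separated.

[store_sum: channel in ('store', 'app', 'web') and region = 'west']
order_id=50: ✗
order_id=51: ✗
order_id=52: ✗
order_id=53: ✗
order_id=54: ✗
order_id=55: ✗
order_id=56: ✗
order_id=57: ✗
order_id=58: ✗
order_id=59: ✗
order_id=60: ✗
order_id=61: ✓ → 522
order_id=62: ✗
order_id=63: ✓ → 557
store_sum = 522 + 557 = 1079
—
[priority_sum: priority <= 4 and region <> 'north']
order_id=50: ✓ → 87
order_id=51: ✗
order_id=52: ✗
order_id=53: ✓ → 443
order_id=54: ✓ → 66
order_id=55: ✗
order_id=56: ✗
order_id=57: ✗
order_id=58: ✓ → 209
order_id=59: ✗
order_id=60: ✗
order_id=61: ✓ → 522
order_id=62: ✓ → 269
order_id=63: ✓ → 557
priority_sum = 87 + 443 + 66 + 209 + 522 + 269 + 557 = 2153
—
[north_sum: region in ('north', 'east', 'west')]
order_id=50: ✓ → 87
order_id=51: ✓ → 223
order_id=52: ✓ → 382
order_id=53: ✓ → 443
order_id=54: ✓ → 66
order_id=55: ✓ → 327
order_id=56: ✓ → 71
order_id=57: ✓ → 172
order_id=58: ✗
order_id=59: ✓ → 148
order_id=60: ✗
order_id=61: ✓ → 522
order_id=62: ✓ → 269
order_id=63: ✓ → 557
north_sum = 87 + 223 + 382 + 443 + 66 + 327 + 71 + 172 + 148 + 522 + 269 + 557 = 3267

store_sum=1079, priority_sum=2153, north_sum=3267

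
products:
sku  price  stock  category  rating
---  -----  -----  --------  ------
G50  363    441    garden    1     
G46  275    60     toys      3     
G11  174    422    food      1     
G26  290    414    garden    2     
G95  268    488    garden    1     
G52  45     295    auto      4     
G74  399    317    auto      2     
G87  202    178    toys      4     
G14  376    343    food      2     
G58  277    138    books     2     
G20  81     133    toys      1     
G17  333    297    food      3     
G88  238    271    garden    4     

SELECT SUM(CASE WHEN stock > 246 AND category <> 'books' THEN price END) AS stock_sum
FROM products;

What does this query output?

sku=G50: ✓ → 363
sku=G46: ✗
sku=G11: ✓ → 174
sku=G26: ✓ → 290
sku=G95: ✓ → 268
sku=G52: ✓ → 45
sku=G74: ✓ → 399
sku=G87: ✗
sku=G14: ✓ → 376
sku=G58: ✗
sku=G20: ✗
sku=G17: ✓ → 333
sku=G88: ✓ → 238
stock_sum = 363 + 174 + 290 + 268 + 45 + 399 + 376 + 333 + 238 = 2486

2486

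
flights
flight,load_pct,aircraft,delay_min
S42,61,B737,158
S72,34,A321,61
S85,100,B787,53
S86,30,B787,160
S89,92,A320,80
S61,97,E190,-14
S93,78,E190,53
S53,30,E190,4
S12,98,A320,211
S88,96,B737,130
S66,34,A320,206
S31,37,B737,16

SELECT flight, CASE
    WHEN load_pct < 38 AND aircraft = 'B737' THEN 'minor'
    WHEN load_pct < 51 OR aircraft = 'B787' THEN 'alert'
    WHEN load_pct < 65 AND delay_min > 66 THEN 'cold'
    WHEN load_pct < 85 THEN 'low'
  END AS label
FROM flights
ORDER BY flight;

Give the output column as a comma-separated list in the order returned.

NULL, minor, cold, alert, NULL, alert, alert, alert, alert, NULL, NULL, low

flight=S12: (no match → NULL) → NULL
flight=S31: load_pct < 38 AND aircraft = 'B737' → minor
flight=S42: load_pct < 65 AND delay_min > 66 → cold
flight=S53: load_pct < 51 OR aircraft = 'B787' → alert
flight=S61: (no match → NULL) → NULL
flight=S66: load_pct < 51 OR aircraft = 'B787' → alert
flight=S72: load_pct < 51 OR aircraft = 'B787' → alert
flight=S85: load_pct < 51 OR aircraft = 'B787' → alert
flight=S86: load_pct < 51 OR aircraft = 'B787' → alert
flight=S88: (no match → NULL) → NULL
flight=S89: (no match → NULL) → NULL
flight=S93: load_pct < 85 → low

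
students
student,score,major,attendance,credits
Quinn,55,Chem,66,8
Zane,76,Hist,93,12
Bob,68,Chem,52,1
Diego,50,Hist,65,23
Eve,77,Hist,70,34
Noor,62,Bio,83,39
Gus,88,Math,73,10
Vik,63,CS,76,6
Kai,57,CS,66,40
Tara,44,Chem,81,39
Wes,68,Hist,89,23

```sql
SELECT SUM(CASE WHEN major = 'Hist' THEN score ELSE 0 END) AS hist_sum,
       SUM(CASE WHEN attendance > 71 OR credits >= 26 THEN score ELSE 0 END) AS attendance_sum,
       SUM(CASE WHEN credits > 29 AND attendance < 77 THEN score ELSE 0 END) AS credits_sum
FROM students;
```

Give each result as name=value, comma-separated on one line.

hist_sum=271, attendance_sum=535, credits_sum=134

[hist_sum: major = 'Hist']
student=Quinn: ✗
student=Zane: ✓ → 76
student=Bob: ✗
student=Diego: ✓ → 50
student=Eve: ✓ → 77
student=Noor: ✗
student=Gus: ✗
student=Vik: ✗
student=Kai: ✗
student=Tara: ✗
student=Wes: ✓ → 68
hist_sum = 76 + 50 + 77 + 68 = 271
—
[attendance_sum: attendance > 71 OR credits >= 26]
student=Quinn: ✗
student=Zane: ✓ → 76
student=Bob: ✗
student=Diego: ✗
student=Eve: ✓ → 77
student=Noor: ✓ → 62
student=Gus: ✓ → 88
student=Vik: ✓ → 63
student=Kai: ✓ → 57
student=Tara: ✓ → 44
student=Wes: ✓ → 68
attendance_sum = 76 + 77 + 62 + 88 + 63 + 57 + 44 + 68 = 535
—
[credits_sum: credits > 29 AND attendance < 77]
student=Quinn: ✗
student=Zane: ✗
student=Bob: ✗
student=Diego: ✗
student=Eve: ✓ → 77
student=Noor: ✗
student=Gus: ✗
student=Vik: ✗
student=Kai: ✓ → 57
student=Tara: ✗
student=Wes: ✗
credits_sum = 77 + 57 = 134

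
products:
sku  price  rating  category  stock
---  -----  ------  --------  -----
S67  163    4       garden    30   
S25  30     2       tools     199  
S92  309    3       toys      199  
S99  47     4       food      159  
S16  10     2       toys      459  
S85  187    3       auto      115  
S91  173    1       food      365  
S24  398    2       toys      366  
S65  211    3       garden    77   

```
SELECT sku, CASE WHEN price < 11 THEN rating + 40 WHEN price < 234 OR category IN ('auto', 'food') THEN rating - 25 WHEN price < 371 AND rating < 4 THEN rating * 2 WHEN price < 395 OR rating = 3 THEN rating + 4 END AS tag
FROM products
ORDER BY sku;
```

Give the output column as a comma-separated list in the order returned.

42, NULL, -23, -22, -21, -22, -24, 6, -21

sku=S16: price < 11 → 42
sku=S24: (no match → NULL) → NULL
sku=S25: price < 234 OR category IN ('auto', 'food') → -23
sku=S65: price < 234 OR category IN ('auto', 'food') → -22
sku=S67: price < 234 OR category IN ('auto', 'food') → -21
sku=S85: price < 234 OR category IN ('auto', 'food') → -22
sku=S91: price < 234 OR category IN ('auto', 'food') → -24
sku=S92: price < 371 AND rating < 4 → 6
sku=S99: price < 234 OR category IN ('auto', 'food') → -21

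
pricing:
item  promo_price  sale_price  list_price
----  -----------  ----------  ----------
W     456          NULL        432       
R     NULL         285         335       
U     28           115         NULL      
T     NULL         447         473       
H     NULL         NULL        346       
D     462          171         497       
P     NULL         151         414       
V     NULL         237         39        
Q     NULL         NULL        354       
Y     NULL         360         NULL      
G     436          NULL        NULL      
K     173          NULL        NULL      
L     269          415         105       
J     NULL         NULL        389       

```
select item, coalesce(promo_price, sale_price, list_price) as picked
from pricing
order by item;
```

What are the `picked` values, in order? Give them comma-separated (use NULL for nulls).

item=D: promo_price=462 → 462
item=G: promo_price=436 → 436
item=H: promo_price=NULL, sale_price=NULL, list_price=346 → 346
item=J: promo_price=NULL, sale_price=NULL, list_price=389 → 389
item=K: promo_price=173 → 173
item=L: promo_price=269 → 269
item=P: promo_price=NULL, sale_price=151 → 151
item=Q: promo_price=NULL, sale_price=NULL, list_price=354 → 354
item=R: promo_price=NULL, sale_price=285 → 285
item=T: promo_price=NULL, sale_price=447 → 447
item=U: promo_price=28 → 28
item=V: promo_price=NULL, sale_price=237 → 237
item=W: promo_price=456 → 456
item=Y: promo_price=NULL, sale_price=360 → 360

462, 436, 346, 389, 173, 269, 151, 354, 285, 447, 28, 237, 456, 360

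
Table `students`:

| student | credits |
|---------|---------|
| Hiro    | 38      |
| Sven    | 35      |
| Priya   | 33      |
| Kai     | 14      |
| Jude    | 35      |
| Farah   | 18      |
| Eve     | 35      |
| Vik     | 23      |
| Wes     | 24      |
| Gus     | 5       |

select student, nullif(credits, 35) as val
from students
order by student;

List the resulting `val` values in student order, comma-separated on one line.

NULL, 18, 5, 38, NULL, 14, 33, NULL, 23, 24

student=Eve: credits=35 vs 35: equal → NULL
student=Farah: credits=18 vs 35: differ → 18
student=Gus: credits=5 vs 35: differ → 5
student=Hiro: credits=38 vs 35: differ → 38
student=Jude: credits=35 vs 35: equal → NULL
student=Kai: credits=14 vs 35: differ → 14
student=Priya: credits=33 vs 35: differ → 33
student=Sven: credits=35 vs 35: equal → NULL
student=Vik: credits=23 vs 35: differ → 23
student=Wes: credits=24 vs 35: differ → 24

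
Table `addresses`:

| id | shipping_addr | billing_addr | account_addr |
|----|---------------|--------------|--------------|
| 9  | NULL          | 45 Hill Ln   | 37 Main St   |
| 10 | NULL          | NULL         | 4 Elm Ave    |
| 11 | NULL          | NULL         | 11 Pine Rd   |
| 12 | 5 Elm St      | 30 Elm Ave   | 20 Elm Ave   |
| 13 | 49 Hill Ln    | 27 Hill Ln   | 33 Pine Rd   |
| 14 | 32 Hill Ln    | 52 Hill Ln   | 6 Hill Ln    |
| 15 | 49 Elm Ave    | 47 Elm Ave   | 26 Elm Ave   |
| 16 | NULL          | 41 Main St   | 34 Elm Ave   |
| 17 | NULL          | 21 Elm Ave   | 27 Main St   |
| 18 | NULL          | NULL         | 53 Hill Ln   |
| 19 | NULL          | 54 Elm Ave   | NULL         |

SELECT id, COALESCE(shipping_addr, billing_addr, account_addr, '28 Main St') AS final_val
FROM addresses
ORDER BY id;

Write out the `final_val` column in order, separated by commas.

id=9: shipping_addr=NULL, billing_addr=45 Hill Ln → 45 Hill Ln
id=10: shipping_addr=NULL, billing_addr=NULL, account_addr=4 Elm Ave → 4 Elm Ave
id=11: shipping_addr=NULL, billing_addr=NULL, account_addr=11 Pine Rd → 11 Pine Rd
id=12: shipping_addr=5 Elm St → 5 Elm St
id=13: shipping_addr=49 Hill Ln → 49 Hill Ln
id=14: shipping_addr=32 Hill Ln → 32 Hill Ln
id=15: shipping_addr=49 Elm Ave → 49 Elm Ave
id=16: shipping_addr=NULL, billing_addr=41 Main St → 41 Main St
id=17: shipping_addr=NULL, billing_addr=21 Elm Ave → 21 Elm Ave
id=18: shipping_addr=NULL, billing_addr=NULL, account_addr=53 Hill Ln → 53 Hill Ln
id=19: shipping_addr=NULL, billing_addr=54 Elm Ave → 54 Elm Ave

45 Hill Ln, 4 Elm Ave, 11 Pine Rd, 5 Elm St, 49 Hill Ln, 32 Hill Ln, 49 Elm Ave, 41 Main St, 21 Elm Ave, 53 Hill Ln, 54 Elm Ave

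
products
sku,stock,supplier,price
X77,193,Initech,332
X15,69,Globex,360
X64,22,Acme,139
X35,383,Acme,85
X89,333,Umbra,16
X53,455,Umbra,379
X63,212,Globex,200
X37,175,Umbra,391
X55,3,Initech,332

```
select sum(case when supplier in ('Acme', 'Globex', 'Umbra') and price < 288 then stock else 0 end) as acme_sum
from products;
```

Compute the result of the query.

950

sku=X77: ✗
sku=X15: ✗
sku=X64: ✓ → 22
sku=X35: ✓ → 383
sku=X89: ✓ → 333
sku=X53: ✗
sku=X63: ✓ → 212
sku=X37: ✗
sku=X55: ✗
acme_sum = 22 + 383 + 333 + 212 = 950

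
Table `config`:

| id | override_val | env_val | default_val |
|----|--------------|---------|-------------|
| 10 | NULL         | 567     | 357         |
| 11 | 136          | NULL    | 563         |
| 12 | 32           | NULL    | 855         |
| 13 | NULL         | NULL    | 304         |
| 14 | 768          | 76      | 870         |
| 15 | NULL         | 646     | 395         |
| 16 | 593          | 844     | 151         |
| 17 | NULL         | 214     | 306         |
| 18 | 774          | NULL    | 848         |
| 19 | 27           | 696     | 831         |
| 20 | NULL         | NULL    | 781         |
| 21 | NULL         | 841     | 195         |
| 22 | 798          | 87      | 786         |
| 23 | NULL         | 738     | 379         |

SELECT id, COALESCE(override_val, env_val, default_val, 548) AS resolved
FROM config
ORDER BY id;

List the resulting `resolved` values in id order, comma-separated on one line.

567, 136, 32, 304, 768, 646, 593, 214, 774, 27, 781, 841, 798, 738

id=10: override_val=NULL, env_val=567 → 567
id=11: override_val=136 → 136
id=12: override_val=32 → 32
id=13: override_val=NULL, env_val=NULL, default_val=304 → 304
id=14: override_val=768 → 768
id=15: override_val=NULL, env_val=646 → 646
id=16: override_val=593 → 593
id=17: override_val=NULL, env_val=214 → 214
id=18: override_val=774 → 774
id=19: override_val=27 → 27
id=20: override_val=NULL, env_val=NULL, default_val=781 → 781
id=21: override_val=NULL, env_val=841 → 841
id=22: override_val=798 → 798
id=23: override_val=NULL, env_val=738 → 738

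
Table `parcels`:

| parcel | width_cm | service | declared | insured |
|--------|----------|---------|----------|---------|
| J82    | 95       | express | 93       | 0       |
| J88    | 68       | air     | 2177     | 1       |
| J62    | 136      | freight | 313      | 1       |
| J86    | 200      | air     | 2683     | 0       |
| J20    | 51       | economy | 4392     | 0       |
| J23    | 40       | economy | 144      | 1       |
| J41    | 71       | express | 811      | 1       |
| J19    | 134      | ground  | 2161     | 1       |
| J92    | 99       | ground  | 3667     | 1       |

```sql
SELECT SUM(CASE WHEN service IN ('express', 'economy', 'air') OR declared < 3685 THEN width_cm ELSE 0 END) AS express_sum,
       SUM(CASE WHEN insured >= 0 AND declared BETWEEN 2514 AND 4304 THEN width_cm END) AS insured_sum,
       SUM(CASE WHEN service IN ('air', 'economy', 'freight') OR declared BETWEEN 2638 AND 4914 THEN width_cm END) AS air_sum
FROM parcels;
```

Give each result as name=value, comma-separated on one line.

[express_sum: service IN ('express', 'economy', 'air') OR declared < 3685]
parcel=J82: ✓ → 95
parcel=J88: ✓ → 68
parcel=J62: ✓ → 136
parcel=J86: ✓ → 200
parcel=J20: ✓ → 51
parcel=J23: ✓ → 40
parcel=J41: ✓ → 71
parcel=J19: ✓ → 134
parcel=J92: ✓ → 99
express_sum = 95 + 68 + 136 + 200 + 51 + 40 + 71 + 134 + 99 = 894
—
[insured_sum: insured >= 0 AND declared BETWEEN 2514 AND 4304]
parcel=J82: ✗
parcel=J88: ✗
parcel=J62: ✗
parcel=J86: ✓ → 200
parcel=J20: ✗
parcel=J23: ✗
parcel=J41: ✗
parcel=J19: ✗
parcel=J92: ✓ → 99
insured_sum = 200 + 99 = 299
—
[air_sum: service IN ('air', 'economy', 'freight') OR declared BETWEEN 2638 AND 4914]
parcel=J82: ✗
parcel=J88: ✓ → 68
parcel=J62: ✓ → 136
parcel=J86: ✓ → 200
parcel=J20: ✓ → 51
parcel=J23: ✓ → 40
parcel=J41: ✗
parcel=J19: ✗
parcel=J92: ✓ → 99
air_sum = 68 + 136 + 200 + 51 + 40 + 99 = 594

express_sum=894, insured_sum=299, air_sum=594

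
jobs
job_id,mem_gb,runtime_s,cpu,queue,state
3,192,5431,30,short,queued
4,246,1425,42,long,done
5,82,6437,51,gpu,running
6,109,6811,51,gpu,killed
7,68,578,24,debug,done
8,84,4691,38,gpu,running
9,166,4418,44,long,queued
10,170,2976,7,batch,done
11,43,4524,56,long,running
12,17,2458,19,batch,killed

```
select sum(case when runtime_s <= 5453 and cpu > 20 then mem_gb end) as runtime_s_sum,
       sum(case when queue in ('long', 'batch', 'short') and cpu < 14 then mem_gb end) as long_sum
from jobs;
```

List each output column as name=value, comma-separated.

[runtime_s_sum: runtime_s <= 5453 and cpu > 20]
job_id=3: ✓ → 192
job_id=4: ✓ → 246
job_id=5: ✗
job_id=6: ✗
job_id=7: ✓ → 68
job_id=8: ✓ → 84
job_id=9: ✓ → 166
job_id=10: ✗
job_id=11: ✓ → 43
job_id=12: ✗
runtime_s_sum = 192 + 246 + 68 + 84 + 166 + 43 = 799
—
[long_sum: queue in ('long', 'batch', 'short') and cpu < 14]
job_id=3: ✗
job_id=4: ✗
job_id=5: ✗
job_id=6: ✗
job_id=7: ✗
job_id=8: ✗
job_id=9: ✗
job_id=10: ✓ → 170
job_id=11: ✗
job_id=12: ✗
long_sum = 170

runtime_s_sum=799, long_sum=170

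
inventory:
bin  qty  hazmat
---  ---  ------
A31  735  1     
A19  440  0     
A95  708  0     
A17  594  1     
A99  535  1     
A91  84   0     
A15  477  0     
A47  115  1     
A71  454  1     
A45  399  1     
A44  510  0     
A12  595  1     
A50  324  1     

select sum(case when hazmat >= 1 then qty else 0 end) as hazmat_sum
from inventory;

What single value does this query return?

bin=A31: ✓ → 735
bin=A19: ✗
bin=A95: ✗
bin=A17: ✓ → 594
bin=A99: ✓ → 535
bin=A91: ✗
bin=A15: ✗
bin=A47: ✓ → 115
bin=A71: ✓ → 454
bin=A45: ✓ → 399
bin=A44: ✗
bin=A12: ✓ → 595
bin=A50: ✓ → 324
hazmat_sum = 735 + 594 + 535 + 115 + 454 + 399 + 595 + 324 = 3751

3751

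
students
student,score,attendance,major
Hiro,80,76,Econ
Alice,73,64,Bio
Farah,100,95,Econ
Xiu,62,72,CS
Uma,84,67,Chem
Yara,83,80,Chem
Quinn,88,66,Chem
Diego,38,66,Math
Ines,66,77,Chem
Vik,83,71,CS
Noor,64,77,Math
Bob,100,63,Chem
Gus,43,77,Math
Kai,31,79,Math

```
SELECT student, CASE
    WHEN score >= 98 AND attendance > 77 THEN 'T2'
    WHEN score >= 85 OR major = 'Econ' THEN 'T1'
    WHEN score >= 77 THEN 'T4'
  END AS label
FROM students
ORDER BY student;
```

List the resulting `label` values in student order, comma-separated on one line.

student=Alice: (no match → NULL) → NULL
student=Bob: score >= 85 OR major = 'Econ' → T1
student=Diego: (no match → NULL) → NULL
student=Farah: score >= 98 AND attendance > 77 → T2
student=Gus: (no match → NULL) → NULL
student=Hiro: score >= 85 OR major = 'Econ' → T1
student=Ines: (no match → NULL) → NULL
student=Kai: (no match → NULL) → NULL
student=Noor: (no match → NULL) → NULL
student=Quinn: score >= 85 OR major = 'Econ' → T1
student=Uma: score >= 77 → T4
student=Vik: score >= 77 → T4
student=Xiu: (no match → NULL) → NULL
student=Yara: score >= 77 → T4

NULL, T1, NULL, T2, NULL, T1, NULL, NULL, NULL, T1, T4, T4, NULL, T4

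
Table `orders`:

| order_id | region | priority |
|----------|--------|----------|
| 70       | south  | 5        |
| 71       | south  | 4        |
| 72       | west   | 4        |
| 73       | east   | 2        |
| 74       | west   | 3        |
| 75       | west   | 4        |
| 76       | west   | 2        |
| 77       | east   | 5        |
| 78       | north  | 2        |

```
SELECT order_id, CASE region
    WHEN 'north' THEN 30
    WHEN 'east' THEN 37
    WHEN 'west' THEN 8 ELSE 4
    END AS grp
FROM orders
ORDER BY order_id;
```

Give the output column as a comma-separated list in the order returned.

4, 4, 8, 37, 8, 8, 8, 37, 30

order_id=70: ELSE → 4
order_id=71: ELSE → 4
order_id=72: region='west' → 8
order_id=73: region='east' → 37
order_id=74: region='west' → 8
order_id=75: region='west' → 8
order_id=76: region='west' → 8
order_id=77: region='east' → 37
order_id=78: region='north' → 30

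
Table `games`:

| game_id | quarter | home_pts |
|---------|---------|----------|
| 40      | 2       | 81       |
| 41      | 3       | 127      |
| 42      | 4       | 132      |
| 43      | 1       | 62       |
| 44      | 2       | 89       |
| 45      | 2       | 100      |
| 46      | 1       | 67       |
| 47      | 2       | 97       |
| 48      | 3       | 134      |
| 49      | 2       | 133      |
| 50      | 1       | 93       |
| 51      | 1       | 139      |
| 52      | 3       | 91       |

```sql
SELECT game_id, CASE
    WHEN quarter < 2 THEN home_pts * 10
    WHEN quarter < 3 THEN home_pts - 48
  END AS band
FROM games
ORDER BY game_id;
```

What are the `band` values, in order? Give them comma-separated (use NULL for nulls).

33, NULL, NULL, 620, 41, 52, 670, 49, NULL, 85, 930, 1390, NULL

game_id=40: quarter < 3 → 33
game_id=41: (no match → NULL) → NULL
game_id=42: (no match → NULL) → NULL
game_id=43: quarter < 2 → 620
game_id=44: quarter < 3 → 41
game_id=45: quarter < 3 → 52
game_id=46: quarter < 2 → 670
game_id=47: quarter < 3 → 49
game_id=48: (no match → NULL) → NULL
game_id=49: quarter < 3 → 85
game_id=50: quarter < 2 → 930
game_id=51: quarter < 2 → 1390
game_id=52: (no match → NULL) → NULL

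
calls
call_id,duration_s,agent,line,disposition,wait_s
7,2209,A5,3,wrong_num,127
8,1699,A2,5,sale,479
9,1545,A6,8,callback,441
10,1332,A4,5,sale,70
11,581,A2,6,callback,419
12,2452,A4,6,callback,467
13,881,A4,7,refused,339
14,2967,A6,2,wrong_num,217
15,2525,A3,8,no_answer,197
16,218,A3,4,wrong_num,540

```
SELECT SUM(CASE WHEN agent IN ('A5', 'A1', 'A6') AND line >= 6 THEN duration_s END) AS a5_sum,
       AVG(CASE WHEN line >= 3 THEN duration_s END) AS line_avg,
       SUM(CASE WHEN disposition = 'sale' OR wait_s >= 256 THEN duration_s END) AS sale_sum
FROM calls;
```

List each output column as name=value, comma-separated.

a5_sum=1545, line_avg=1493.5555555556, sale_sum=8708

[a5_sum: agent IN ('A5', 'A1', 'A6') AND line >= 6]
call_id=7: ✗
call_id=8: ✗
call_id=9: ✓ → 1545
call_id=10: ✗
call_id=11: ✗
call_id=12: ✗
call_id=13: ✗
call_id=14: ✗
call_id=15: ✗
call_id=16: ✗
a5_sum = 1545
—
[line_avg: line >= 3]
call_id=7: ✓ → 2209
call_id=8: ✓ → 1699
call_id=9: ✓ → 1545
call_id=10: ✓ → 1332
call_id=11: ✓ → 581
call_id=12: ✓ → 2452
call_id=13: ✓ → 881
call_id=14: ✗
call_id=15: ✓ → 2525
call_id=16: ✓ → 218
line_avg = (2209 + 1699 + 1545 + 1332 + 581 + 2452 + 881 + 2525 + 218) / 9 = 1493.5555555556
—
[sale_sum: disposition = 'sale' OR wait_s >= 256]
call_id=7: ✗
call_id=8: ✓ → 1699
call_id=9: ✓ → 1545
call_id=10: ✓ → 1332
call_id=11: ✓ → 581
call_id=12: ✓ → 2452
call_id=13: ✓ → 881
call_id=14: ✗
call_id=15: ✗
call_id=16: ✓ → 218
sale_sum = 1699 + 1545 + 1332 + 581 + 2452 + 881 + 218 = 8708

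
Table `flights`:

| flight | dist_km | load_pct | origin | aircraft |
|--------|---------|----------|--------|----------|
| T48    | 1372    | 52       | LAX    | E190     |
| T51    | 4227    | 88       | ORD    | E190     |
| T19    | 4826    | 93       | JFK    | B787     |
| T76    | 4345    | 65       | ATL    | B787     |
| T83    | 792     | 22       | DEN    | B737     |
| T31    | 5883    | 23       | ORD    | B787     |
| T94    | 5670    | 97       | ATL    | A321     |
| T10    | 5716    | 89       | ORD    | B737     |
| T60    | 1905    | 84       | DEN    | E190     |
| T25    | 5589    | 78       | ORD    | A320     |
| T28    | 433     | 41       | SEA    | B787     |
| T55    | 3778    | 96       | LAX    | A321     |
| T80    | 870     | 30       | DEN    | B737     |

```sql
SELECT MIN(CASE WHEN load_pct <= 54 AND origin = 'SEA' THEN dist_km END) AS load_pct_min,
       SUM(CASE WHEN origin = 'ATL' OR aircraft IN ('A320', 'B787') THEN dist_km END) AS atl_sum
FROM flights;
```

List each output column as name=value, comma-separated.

load_pct_min=433, atl_sum=26746

[load_pct_min: load_pct <= 54 AND origin = 'SEA']
flight=T48: ✗
flight=T51: ✗
flight=T19: ✗
flight=T76: ✗
flight=T83: ✗
flight=T31: ✗
flight=T94: ✗
flight=T10: ✗
flight=T60: ✗
flight=T25: ✗
flight=T28: ✓ → 433
flight=T55: ✗
flight=T80: ✗
load_pct_min = MIN(433) = 433
—
[atl_sum: origin = 'ATL' OR aircraft IN ('A320', 'B787')]
flight=T48: ✗
flight=T51: ✗
flight=T19: ✓ → 4826
flight=T76: ✓ → 4345
flight=T83: ✗
flight=T31: ✓ → 5883
flight=T94: ✓ → 5670
flight=T10: ✗
flight=T60: ✗
flight=T25: ✓ → 5589
flight=T28: ✓ → 433
flight=T55: ✗
flight=T80: ✗
atl_sum = 4826 + 4345 + 5883 + 5670 + 5589 + 433 = 26746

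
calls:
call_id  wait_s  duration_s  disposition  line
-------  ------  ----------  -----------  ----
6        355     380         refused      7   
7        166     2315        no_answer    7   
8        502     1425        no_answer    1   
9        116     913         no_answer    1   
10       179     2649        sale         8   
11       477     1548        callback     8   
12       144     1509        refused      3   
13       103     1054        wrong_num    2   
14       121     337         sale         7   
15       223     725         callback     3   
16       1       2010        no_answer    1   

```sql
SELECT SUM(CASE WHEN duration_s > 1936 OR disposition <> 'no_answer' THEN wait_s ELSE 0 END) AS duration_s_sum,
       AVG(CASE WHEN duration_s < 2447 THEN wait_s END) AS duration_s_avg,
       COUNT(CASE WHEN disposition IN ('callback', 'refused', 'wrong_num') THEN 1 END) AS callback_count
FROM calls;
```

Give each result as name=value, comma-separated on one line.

duration_s_sum=1769, duration_s_avg=220.8, callback_count=5

[duration_s_sum: duration_s > 1936 OR disposition <> 'no_answer']
call_id=6: ✓ → 355
call_id=7: ✓ → 166
call_id=8: ✗
call_id=9: ✗
call_id=10: ✓ → 179
call_id=11: ✓ → 477
call_id=12: ✓ → 144
call_id=13: ✓ → 103
call_id=14: ✓ → 121
call_id=15: ✓ → 223
call_id=16: ✓ → 1
duration_s_sum = 355 + 166 + 179 + 477 + 144 + 103 + 121 + 223 + 1 = 1769
—
[duration_s_avg: duration_s < 2447]
call_id=6: ✓ → 355
call_id=7: ✓ → 166
call_id=8: ✓ → 502
call_id=9: ✓ → 116
call_id=10: ✗
call_id=11: ✓ → 477
call_id=12: ✓ → 144
call_id=13: ✓ → 103
call_id=14: ✓ → 121
call_id=15: ✓ → 223
call_id=16: ✓ → 1
duration_s_avg = (355 + 166 + 502 + 116 + 477 + 144 + 103 + 121 + 223 + 1) / 10 = 220.8
—
[callback_count: disposition IN ('callback', 'refused', 'wrong_num')]
call_id=6: ✓ → 1
call_id=7: ✗
call_id=8: ✗
call_id=9: ✗
call_id=10: ✗
call_id=11: ✓ → 1
call_id=12: ✓ → 1
call_id=13: ✓ → 1
call_id=14: ✗
call_id=15: ✓ → 1
call_id=16: ✗
callback_count = COUNT(1, 1, 1, 1, 1) = 5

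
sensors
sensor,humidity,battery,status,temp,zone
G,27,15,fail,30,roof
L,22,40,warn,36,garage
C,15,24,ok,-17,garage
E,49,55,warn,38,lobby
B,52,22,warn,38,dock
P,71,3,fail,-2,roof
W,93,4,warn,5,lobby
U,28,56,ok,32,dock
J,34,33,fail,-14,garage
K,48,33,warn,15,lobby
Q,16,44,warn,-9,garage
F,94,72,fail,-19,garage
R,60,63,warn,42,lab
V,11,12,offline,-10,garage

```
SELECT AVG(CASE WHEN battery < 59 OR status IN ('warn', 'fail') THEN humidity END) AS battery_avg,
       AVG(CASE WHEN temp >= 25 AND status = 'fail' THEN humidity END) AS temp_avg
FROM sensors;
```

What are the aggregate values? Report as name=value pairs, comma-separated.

battery_avg=44.2857142857, temp_avg=27

[battery_avg: battery < 59 OR status IN ('warn', 'fail')]
sensor=G: ✓ → 27
sensor=L: ✓ → 22
sensor=C: ✓ → 15
sensor=E: ✓ → 49
sensor=B: ✓ → 52
sensor=P: ✓ → 71
sensor=W: ✓ → 93
sensor=U: ✓ → 28
sensor=J: ✓ → 34
sensor=K: ✓ → 48
sensor=Q: ✓ → 16
sensor=F: ✓ → 94
sensor=R: ✓ → 60
sensor=V: ✓ → 11
battery_avg = (27 + 22 + 15 + 49 + 52 + 71 + 93 + 28 + 34 + 48 + 16 + 94 + 60 + 11) / 14 = 44.2857142857
—
[temp_avg: temp >= 25 AND status = 'fail']
sensor=G: ✓ → 27
sensor=L: ✗
sensor=C: ✗
sensor=E: ✗
sensor=B: ✗
sensor=P: ✗
sensor=W: ✗
sensor=U: ✗
sensor=J: ✗
sensor=K: ✗
sensor=Q: ✗
sensor=F: ✗
sensor=R: ✗
sensor=V: ✗
temp_avg = 27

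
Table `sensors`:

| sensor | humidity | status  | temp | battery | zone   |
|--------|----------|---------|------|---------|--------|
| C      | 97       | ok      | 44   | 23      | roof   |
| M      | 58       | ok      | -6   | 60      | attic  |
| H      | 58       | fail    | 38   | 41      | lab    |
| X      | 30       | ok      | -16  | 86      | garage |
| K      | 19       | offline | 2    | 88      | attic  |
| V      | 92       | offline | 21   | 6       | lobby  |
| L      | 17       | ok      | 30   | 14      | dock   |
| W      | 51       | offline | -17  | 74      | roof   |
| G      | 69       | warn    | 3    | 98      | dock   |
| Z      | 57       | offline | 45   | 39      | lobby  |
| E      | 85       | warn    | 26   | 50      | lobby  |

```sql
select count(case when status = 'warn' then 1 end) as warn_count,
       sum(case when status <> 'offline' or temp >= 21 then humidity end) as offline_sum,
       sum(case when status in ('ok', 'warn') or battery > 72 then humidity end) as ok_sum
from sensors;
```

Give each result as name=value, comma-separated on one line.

[warn_count: status = 'warn']
sensor=C: ✗
sensor=M: ✗
sensor=H: ✗
sensor=X: ✗
sensor=K: ✗
sensor=V: ✗
sensor=L: ✗
sensor=W: ✗
sensor=G: ✓ → 1
sensor=Z: ✗
sensor=E: ✓ → 1
warn_count = COUNT(1, 1) = 2
—
[offline_sum: status <> 'offline' or temp >= 21]
sensor=C: ✓ → 97
sensor=M: ✓ → 58
sensor=H: ✓ → 58
sensor=X: ✓ → 30
sensor=K: ✗
sensor=V: ✓ → 92
sensor=L: ✓ → 17
sensor=W: ✗
sensor=G: ✓ → 69
sensor=Z: ✓ → 57
sensor=E: ✓ → 85
offline_sum = 97 + 58 + 58 + 30 + 92 + 17 + 69 + 57 + 85 = 563
—
[ok_sum: status in ('ok', 'warn') or battery > 72]
sensor=C: ✓ → 97
sensor=M: ✓ → 58
sensor=H: ✗
sensor=X: ✓ → 30
sensor=K: ✓ → 19
sensor=V: ✗
sensor=L: ✓ → 17
sensor=W: ✓ → 51
sensor=G: ✓ → 69
sensor=Z: ✗
sensor=E: ✓ → 85
ok_sum = 97 + 58 + 30 + 19 + 17 + 51 + 69 + 85 = 426

warn_count=2, offline_sum=563, ok_sum=426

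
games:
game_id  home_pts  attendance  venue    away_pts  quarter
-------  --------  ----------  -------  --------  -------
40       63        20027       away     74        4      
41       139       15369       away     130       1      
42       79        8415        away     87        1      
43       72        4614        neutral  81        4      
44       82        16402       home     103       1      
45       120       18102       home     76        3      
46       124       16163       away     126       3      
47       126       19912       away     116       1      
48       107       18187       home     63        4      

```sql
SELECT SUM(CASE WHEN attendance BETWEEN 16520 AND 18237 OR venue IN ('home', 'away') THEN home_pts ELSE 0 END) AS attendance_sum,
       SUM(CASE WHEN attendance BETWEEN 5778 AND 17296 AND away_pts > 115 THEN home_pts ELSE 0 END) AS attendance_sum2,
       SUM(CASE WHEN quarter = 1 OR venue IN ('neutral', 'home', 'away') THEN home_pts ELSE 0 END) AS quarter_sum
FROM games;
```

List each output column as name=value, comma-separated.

[attendance_sum: attendance BETWEEN 16520 AND 18237 OR venue IN ('home', 'away')]
game_id=40: ✓ → 63
game_id=41: ✓ → 139
game_id=42: ✓ → 79
game_id=43: ✗
game_id=44: ✓ → 82
game_id=45: ✓ → 120
game_id=46: ✓ → 124
game_id=47: ✓ → 126
game_id=48: ✓ → 107
attendance_sum = 63 + 139 + 79 + 82 + 120 + 124 + 126 + 107 = 840
—
[attendance_sum2: attendance BETWEEN 5778 AND 17296 AND away_pts > 115]
game_id=40: ✗
game_id=41: ✓ → 139
game_id=42: ✗
game_id=43: ✗
game_id=44: ✗
game_id=45: ✗
game_id=46: ✓ → 124
game_id=47: ✗
game_id=48: ✗
attendance_sum2 = 139 + 124 = 263
—
[quarter_sum: quarter = 1 OR venue IN ('neutral', 'home', 'away')]
game_id=40: ✓ → 63
game_id=41: ✓ → 139
game_id=42: ✓ → 79
game_id=43: ✓ → 72
game_id=44: ✓ → 82
game_id=45: ✓ → 120
game_id=46: ✓ → 124
game_id=47: ✓ → 126
game_id=48: ✓ → 107
quarter_sum = 63 + 139 + 79 + 72 + 82 + 120 + 124 + 126 + 107 = 912

attendance_sum=840, attendance_sum2=263, quarter_sum=912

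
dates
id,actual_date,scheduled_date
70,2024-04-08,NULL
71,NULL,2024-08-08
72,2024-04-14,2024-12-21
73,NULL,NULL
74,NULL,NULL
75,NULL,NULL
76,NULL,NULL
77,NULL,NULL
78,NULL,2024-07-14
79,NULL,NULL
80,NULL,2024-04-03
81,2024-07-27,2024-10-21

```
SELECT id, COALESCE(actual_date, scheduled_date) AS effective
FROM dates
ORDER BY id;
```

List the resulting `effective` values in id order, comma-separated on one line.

id=70: actual_date=2024-04-08 → 2024-04-08
id=71: actual_date=NULL, scheduled_date=2024-08-08 → 2024-08-08
id=72: actual_date=2024-04-14 → 2024-04-14
id=73: actual_date=NULL, scheduled_date=NULL (all NULL) → NULL
id=74: actual_date=NULL, scheduled_date=NULL (all NULL) → NULL
id=75: actual_date=NULL, scheduled_date=NULL (all NULL) → NULL
id=76: actual_date=NULL, scheduled_date=NULL (all NULL) → NULL
id=77: actual_date=NULL, scheduled_date=NULL (all NULL) → NULL
id=78: actual_date=NULL, scheduled_date=2024-07-14 → 2024-07-14
id=79: actual_date=NULL, scheduled_date=NULL (all NULL) → NULL
id=80: actual_date=NULL, scheduled_date=2024-04-03 → 2024-04-03
id=81: actual_date=2024-07-27 → 2024-07-27

2024-04-08, 2024-08-08, 2024-04-14, NULL, NULL, NULL, NULL, NULL, 2024-07-14, NULL, 2024-04-03, 2024-07-27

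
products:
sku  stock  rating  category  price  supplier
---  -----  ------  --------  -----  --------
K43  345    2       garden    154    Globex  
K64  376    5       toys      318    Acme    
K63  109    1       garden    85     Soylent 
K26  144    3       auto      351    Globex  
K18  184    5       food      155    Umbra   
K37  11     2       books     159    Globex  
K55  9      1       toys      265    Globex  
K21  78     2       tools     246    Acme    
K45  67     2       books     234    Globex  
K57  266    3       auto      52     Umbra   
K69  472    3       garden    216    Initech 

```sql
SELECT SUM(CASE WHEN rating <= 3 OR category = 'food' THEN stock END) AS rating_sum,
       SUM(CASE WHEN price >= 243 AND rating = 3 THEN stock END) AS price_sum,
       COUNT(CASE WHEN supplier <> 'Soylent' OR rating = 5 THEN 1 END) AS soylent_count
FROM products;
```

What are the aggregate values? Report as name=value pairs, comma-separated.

[rating_sum: rating <= 3 OR category = 'food']
sku=K43: ✓ → 345
sku=K64: ✗
sku=K63: ✓ → 109
sku=K26: ✓ → 144
sku=K18: ✓ → 184
sku=K37: ✓ → 11
sku=K55: ✓ → 9
sku=K21: ✓ → 78
sku=K45: ✓ → 67
sku=K57: ✓ → 266
sku=K69: ✓ → 472
rating_sum = 345 + 109 + 144 + 184 + 11 + 9 + 78 + 67 + 266 + 472 = 1685
—
[price_sum: price >= 243 AND rating = 3]
sku=K43: ✗
sku=K64: ✗
sku=K63: ✗
sku=K26: ✓ → 144
sku=K18: ✗
sku=K37: ✗
sku=K55: ✗
sku=K21: ✗
sku=K45: ✗
sku=K57: ✗
sku=K69: ✗
price_sum = 144
—
[soylent_count: supplier <> 'Soylent' OR rating = 5]
sku=K43: ✓ → 1
sku=K64: ✓ → 1
sku=K63: ✗
sku=K26: ✓ → 1
sku=K18: ✓ → 1
sku=K37: ✓ → 1
sku=K55: ✓ → 1
sku=K21: ✓ → 1
sku=K45: ✓ → 1
sku=K57: ✓ → 1
sku=K69: ✓ → 1
soylent_count = COUNT(1, 1, 1, 1, 1, 1, 1, 1, 1, 1) = 10

rating_sum=1685, price_sum=144, soylent_count=10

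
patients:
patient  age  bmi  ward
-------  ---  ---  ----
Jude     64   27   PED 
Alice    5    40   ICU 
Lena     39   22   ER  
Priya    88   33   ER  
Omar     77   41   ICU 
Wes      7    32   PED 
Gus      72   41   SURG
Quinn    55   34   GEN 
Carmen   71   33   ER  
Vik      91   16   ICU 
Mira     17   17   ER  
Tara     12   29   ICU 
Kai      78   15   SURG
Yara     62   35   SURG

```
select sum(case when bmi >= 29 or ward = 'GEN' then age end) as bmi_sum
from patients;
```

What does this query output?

449

patient=Jude: ✗
patient=Alice: ✓ → 5
patient=Lena: ✗
patient=Priya: ✓ → 88
patient=Omar: ✓ → 77
patient=Wes: ✓ → 7
patient=Gus: ✓ → 72
patient=Quinn: ✓ → 55
patient=Carmen: ✓ → 71
patient=Vik: ✗
patient=Mira: ✗
patient=Tara: ✓ → 12
patient=Kai: ✗
patient=Yara: ✓ → 62
bmi_sum = 5 + 88 + 77 + 7 + 72 + 55 + 71 + 12 + 62 = 449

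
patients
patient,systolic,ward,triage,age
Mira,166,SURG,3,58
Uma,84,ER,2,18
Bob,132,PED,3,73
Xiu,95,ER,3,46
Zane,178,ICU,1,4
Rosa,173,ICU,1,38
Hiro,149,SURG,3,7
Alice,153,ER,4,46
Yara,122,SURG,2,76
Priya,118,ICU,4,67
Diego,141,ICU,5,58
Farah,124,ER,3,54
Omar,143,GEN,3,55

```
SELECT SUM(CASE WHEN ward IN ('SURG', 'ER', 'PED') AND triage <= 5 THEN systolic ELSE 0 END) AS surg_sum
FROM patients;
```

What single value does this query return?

1025

patient=Mira: ✓ → 166
patient=Uma: ✓ → 84
patient=Bob: ✓ → 132
patient=Xiu: ✓ → 95
patient=Zane: ✗
patient=Rosa: ✗
patient=Hiro: ✓ → 149
patient=Alice: ✓ → 153
patient=Yara: ✓ → 122
patient=Priya: ✗
patient=Diego: ✗
patient=Farah: ✓ → 124
patient=Omar: ✗
surg_sum = 166 + 84 + 132 + 95 + 149 + 153 + 122 + 124 = 1025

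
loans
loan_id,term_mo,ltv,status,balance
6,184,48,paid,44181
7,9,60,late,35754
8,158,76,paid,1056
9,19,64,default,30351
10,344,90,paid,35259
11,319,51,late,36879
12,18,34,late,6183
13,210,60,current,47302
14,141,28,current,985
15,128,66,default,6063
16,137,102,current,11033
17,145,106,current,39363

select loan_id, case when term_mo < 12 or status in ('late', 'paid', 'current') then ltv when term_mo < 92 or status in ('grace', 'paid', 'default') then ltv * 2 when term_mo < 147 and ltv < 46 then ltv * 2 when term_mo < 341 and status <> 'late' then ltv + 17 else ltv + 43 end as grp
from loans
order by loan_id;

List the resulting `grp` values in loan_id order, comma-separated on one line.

loan_id=6: term_mo < 12 or status in ('late', 'paid', 'current') → 48
loan_id=7: term_mo < 12 or status in ('late', 'paid', 'current') → 60
loan_id=8: term_mo < 12 or status in ('late', 'paid', 'current') → 76
loan_id=9: term_mo < 92 or status in ('grace', 'paid', 'default') → 128
loan_id=10: term_mo < 12 or status in ('late', 'paid', 'current') → 90
loan_id=11: term_mo < 12 or status in ('late', 'paid', 'current') → 51
loan_id=12: term_mo < 12 or status in ('late', 'paid', 'current') → 34
loan_id=13: term_mo < 12 or status in ('late', 'paid', 'current') → 60
loan_id=14: term_mo < 12 or status in ('late', 'paid', 'current') → 28
loan_id=15: term_mo < 92 or status in ('grace', 'paid', 'default') → 132
loan_id=16: term_mo < 12 or status in ('late', 'paid', 'current') → 102
loan_id=17: term_mo < 12 or status in ('late', 'paid', 'current') → 106

48, 60, 76, 128, 90, 51, 34, 60, 28, 132, 102, 106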